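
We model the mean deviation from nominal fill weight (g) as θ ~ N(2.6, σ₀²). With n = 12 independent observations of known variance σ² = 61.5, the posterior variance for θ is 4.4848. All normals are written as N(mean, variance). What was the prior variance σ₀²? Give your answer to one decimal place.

Posterior precision equals prior precision plus data precision: 1/σ_n² = 1/σ₀² + n/σ².
So 1/σ₀² = 1/4.4848 − 12/61.5 = 0.222975 − 0.195122 = 0.027853.
Hence σ₀² = 1/0.027853 ≈ 35.9.

σ₀² = 35.9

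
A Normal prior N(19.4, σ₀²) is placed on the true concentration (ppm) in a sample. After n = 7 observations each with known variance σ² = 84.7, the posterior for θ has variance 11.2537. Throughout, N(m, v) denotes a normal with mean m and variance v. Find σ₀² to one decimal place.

σ₀² = 160.9

For the Normal–Normal model with known σ², precisions add: τ_n = τ₀ + n/σ².
So 1/σ₀² = 1/11.2537 − 7/84.7 = 0.088860 − 0.082645 = 0.006215.
Hence σ₀² = 1/0.006215 ≈ 160.9.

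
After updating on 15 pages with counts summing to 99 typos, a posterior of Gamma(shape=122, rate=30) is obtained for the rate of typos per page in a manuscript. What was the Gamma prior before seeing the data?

Gamma(shape=23, rate=15)

Gamma–Poisson conjugacy: posterior shape = α + Σxᵢ, posterior rate = β + n.
So α = 122 − 99 = 23 and β = 30 − 15 = 15.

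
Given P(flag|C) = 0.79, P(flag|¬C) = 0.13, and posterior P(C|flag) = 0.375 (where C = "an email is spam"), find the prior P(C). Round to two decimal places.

In odds form, posterior odds = prior odds × likelihood ratio, so prior odds = posterior odds ÷ LR.
Posterior odds = 0.375/(1−0.375) = 0.6000. LR = 0.79/0.13 = 6.0769.
Prior odds = 0.6000/6.0769 = 0.0987, so P(C) = 0.0987/(1+0.0987) ≈ 0.09.

P(C) = 0.09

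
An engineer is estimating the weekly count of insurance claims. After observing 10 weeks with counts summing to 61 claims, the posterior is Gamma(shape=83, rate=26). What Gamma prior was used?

A Gamma(α, β) prior (rate parametrization) on a Poisson rate with n observations summing to S gives posterior Gamma(α+S, β+n).
So α = 83 − 61 = 22 and β = 26 − 10 = 16.

Gamma(shape=22, rate=16)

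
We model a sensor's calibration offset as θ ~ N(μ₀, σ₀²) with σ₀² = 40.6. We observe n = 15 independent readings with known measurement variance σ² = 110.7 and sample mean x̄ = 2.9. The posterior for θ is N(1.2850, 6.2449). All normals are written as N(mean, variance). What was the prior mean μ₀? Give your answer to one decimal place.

The posterior mean is a precision-weighted average: μ_n = (τ₀μ₀ + τ_data·x̄)/(τ₀+τ_data), with τ₀=1/σ₀² and τ_data=n/σ².
Here τ₀ = 1/40.6 = 0.024631 and τ_data = 15/110.7 = 0.135501, so τ_n = 0.160132.
Rearranging for μ₀: μ₀ = (μ_n·τ_n − τ_data·x̄)/τ₀ = (1.2850·0.160132 − 0.135501·2.9) / 0.024631 = -0.187183/0.024631 ≈ -7.6.

μ₀ = -7.6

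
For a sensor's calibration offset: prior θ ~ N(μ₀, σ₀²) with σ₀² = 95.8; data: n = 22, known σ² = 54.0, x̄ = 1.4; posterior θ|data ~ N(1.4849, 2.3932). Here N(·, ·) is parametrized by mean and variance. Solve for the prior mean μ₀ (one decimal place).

With known observation variance, the Normal–Normal posterior has precision τ_n = τ₀ + n/σ² and mean μ_n = (τ₀μ₀ + (n/σ²)x̄)/τ_n.
Here τ₀ = 1/95.8 = 0.010438 and τ_data = 22/54.0 = 0.407407, so τ_n = 0.417845.
Rearranging for μ₀: μ₀ = (μ_n·τ_n − τ_data·x̄)/τ₀ = (1.4849·0.417845 − 0.407407·1.4) / 0.010438 = 0.050088/0.010438 ≈ 4.8.

μ₀ = 4.8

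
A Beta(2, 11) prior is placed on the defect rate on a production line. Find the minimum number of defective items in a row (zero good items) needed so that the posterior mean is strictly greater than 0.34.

k = 4

After k defective items and 0 good items the posterior is Beta(2+k, 11), with mean (2+k)/(2+11+k).
Set (2+k)/(13+k) > 0.34 and solve: k > (0.34·13 − 2)/(1 − 0.34) = 3.667.
The smallest integer exceeding 3.667 is 4.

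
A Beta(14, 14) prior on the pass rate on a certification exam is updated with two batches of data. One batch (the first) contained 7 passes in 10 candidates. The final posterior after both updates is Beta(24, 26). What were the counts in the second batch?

3 passes and 9 failures

Sequential conjugate updates are equivalent to a single update on the pooled data, so total successes = posterior α − prior α and total failures = posterior β − prior β.
Total across both batches: 24−14=10 passes, 26−14=12 failures.
Subtract the first batch: 10−7=3 passes and 12−3=9 failures.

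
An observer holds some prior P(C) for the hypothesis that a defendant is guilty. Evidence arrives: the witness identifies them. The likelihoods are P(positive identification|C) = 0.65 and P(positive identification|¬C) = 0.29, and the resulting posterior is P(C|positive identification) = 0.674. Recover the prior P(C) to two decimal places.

In odds form, posterior odds = prior odds × likelihood ratio, so prior odds = posterior odds ÷ LR.
Posterior odds = 0.674/(1−0.674) = 2.0675. LR = 0.65/0.29 = 2.2414.
Prior odds = 2.0675/2.2414 = 0.9224, so P(C) = 0.9224/(1+0.9224) ≈ 0.48.

P(C) = 0.48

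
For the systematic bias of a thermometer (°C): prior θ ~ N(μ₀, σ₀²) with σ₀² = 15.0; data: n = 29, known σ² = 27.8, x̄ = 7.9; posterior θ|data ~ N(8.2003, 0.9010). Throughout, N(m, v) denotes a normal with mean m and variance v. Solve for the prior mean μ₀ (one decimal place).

μ₀ = 12.9

With known observation variance, the Normal–Normal posterior has precision τ_n = τ₀ + n/σ² and mean μ_n = (τ₀μ₀ + (n/σ²)x̄)/τ_n.
Here τ₀ = 1/15.0 = 0.066667 and τ_data = 29/27.8 = 1.043165, so τ_n = 1.109832.
Rearranging for μ₀: μ₀ = (μ_n·τ_n − τ_data·x̄)/τ₀ = (8.2003·1.109832 − 1.043165·7.9) / 0.066667 = 0.859952/0.066667 ≈ 12.9.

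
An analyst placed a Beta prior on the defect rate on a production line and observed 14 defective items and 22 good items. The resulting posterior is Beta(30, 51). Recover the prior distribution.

Beta(16, 29)

Under Beta–binomial conjugacy the posterior parameters are (α+s, β+f).
Subtract the data counts: 30−14=16, 51−22=29.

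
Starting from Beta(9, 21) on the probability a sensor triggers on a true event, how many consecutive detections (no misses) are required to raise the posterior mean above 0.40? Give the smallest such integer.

k = 6

After k detections and 0 misses the posterior is Beta(9+k, 21), with mean (9+k)/(9+21+k).
Set (9+k)/(30+k) > 0.40 and solve: k > (0.40·30 − 9)/(1 − 0.40) = 5.000.
The smallest integer exceeding 5.000 is 6.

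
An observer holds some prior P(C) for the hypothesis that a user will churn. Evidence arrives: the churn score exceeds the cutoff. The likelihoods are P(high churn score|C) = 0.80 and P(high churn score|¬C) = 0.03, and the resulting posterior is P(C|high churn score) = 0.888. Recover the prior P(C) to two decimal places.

Bayes' rule in odds form gives O(C|E) = O(C)·[P(E|C)/P(E|¬C)], hence O(C) = O(C|E)/LR.
Posterior odds = 0.888/(1−0.888) = 7.9286. LR = 0.80/0.03 = 26.6667.
Prior odds = 7.9286/26.6667 = 0.2973, so P(C) = 0.2973/(1+0.2973) ≈ 0.23.

P(C) = 0.23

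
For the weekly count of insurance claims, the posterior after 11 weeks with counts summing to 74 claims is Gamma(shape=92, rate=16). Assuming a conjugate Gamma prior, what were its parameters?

Gamma(shape=18, rate=5)

A Gamma(α, β) prior (rate parametrization) on a Poisson rate with n observations summing to S gives posterior Gamma(α+S, β+n).
So α = 92 − 74 = 18 and β = 16 − 11 = 5.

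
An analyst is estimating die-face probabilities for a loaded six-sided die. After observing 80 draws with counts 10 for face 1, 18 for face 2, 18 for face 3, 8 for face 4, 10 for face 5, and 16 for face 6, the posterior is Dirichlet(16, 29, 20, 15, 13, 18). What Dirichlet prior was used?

Dirichlet(6, 11, 2, 7, 3, 2)

For a Dirichlet(α) prior with multinomial counts c, the posterior is Dirichlet(α + c) componentwise.
Subtract each count from the matching posterior parameter: 16−10=6, 29−18=11, 20−18=2, 15−8=7, 13−10=3, 18−16=2.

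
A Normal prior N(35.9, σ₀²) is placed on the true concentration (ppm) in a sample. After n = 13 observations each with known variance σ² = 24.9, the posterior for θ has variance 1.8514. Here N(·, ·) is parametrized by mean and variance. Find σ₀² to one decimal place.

Posterior precision equals prior precision plus data precision: 1/σ_n² = 1/σ₀² + n/σ².
So 1/σ₀² = 1/1.8514 − 13/24.9 = 0.540132 − 0.522088 = 0.018044.
Hence σ₀² = 1/0.018044 ≈ 55.4.

σ₀² = 55.4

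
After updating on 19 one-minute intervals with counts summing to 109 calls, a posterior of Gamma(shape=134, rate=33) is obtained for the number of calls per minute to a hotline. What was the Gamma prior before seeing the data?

Gamma–Poisson conjugacy: posterior shape = α + Σxᵢ, posterior rate = β + n.
So α = 134 − 109 = 25 and β = 33 − 19 = 14.

Gamma(shape=25, rate=14)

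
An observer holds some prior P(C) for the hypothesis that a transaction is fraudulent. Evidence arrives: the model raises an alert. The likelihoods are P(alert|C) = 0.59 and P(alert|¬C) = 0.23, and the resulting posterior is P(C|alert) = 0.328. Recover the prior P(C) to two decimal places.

P(C) = 0.16

In odds form, posterior odds = prior odds × likelihood ratio, so prior odds = posterior odds ÷ LR.
Posterior odds = 0.328/(1−0.328) = 0.4881. LR = 0.59/0.23 = 2.5652.
Prior odds = 0.4881/2.5652 = 0.1903, so P(C) = 0.1903/(1+0.1903) ≈ 0.16.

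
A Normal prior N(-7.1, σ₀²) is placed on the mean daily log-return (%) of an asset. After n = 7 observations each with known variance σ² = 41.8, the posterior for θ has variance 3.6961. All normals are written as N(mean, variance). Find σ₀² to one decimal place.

σ₀² = 9.7

Posterior precision equals prior precision plus data precision: 1/σ_n² = 1/σ₀² + n/σ².
So 1/σ₀² = 1/3.6961 − 7/41.8 = 0.270555 − 0.167464 = 0.103091.
Hence σ₀² = 1/0.103091 ≈ 9.7.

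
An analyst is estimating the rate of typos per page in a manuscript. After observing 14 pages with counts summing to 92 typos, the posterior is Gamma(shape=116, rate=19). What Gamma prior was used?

A Gamma(α, β) prior (rate parametrization) on a Poisson rate with n observations summing to S gives posterior Gamma(α+S, β+n).
So α = 116 − 92 = 24 and β = 19 − 14 = 5.

Gamma(shape=24, rate=5)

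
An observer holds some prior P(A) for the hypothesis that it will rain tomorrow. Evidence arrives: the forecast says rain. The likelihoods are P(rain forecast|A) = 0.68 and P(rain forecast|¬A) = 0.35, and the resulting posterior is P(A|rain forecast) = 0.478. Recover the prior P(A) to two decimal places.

P(A) = 0.32

In odds form, posterior odds = prior odds × likelihood ratio, so prior odds = posterior odds ÷ LR.
Posterior odds = 0.478/(1−0.478) = 0.9157. LR = 0.68/0.35 = 1.9429.
Prior odds = 0.9157/1.9429 = 0.4713, so P(A) = 0.4713/(1+0.4713) ≈ 0.32.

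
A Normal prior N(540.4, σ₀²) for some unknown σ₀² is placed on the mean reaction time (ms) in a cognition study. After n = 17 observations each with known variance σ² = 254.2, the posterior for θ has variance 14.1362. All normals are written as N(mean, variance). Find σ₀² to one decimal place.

For the Normal–Normal model with known σ², precisions add: τ_n = τ₀ + n/σ².
So 1/σ₀² = 1/14.1362 − 17/254.2 = 0.070740 − 0.066876 = 0.003864.
Hence σ₀² = 1/0.003864 ≈ 258.8.

σ₀² = 258.8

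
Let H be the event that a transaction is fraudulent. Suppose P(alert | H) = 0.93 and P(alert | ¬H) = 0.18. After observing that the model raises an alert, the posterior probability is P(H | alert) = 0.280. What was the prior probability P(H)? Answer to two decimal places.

In odds form, posterior odds = prior odds × likelihood ratio, so prior odds = posterior odds ÷ LR.
Posterior odds = 0.280/(1−0.280) = 0.3889. LR = 0.93/0.18 = 5.1667.
Prior odds = 0.3889/5.1667 = 0.0753, so P(H) = 0.0753/(1+0.0753) ≈ 0.07.

P(H) = 0.07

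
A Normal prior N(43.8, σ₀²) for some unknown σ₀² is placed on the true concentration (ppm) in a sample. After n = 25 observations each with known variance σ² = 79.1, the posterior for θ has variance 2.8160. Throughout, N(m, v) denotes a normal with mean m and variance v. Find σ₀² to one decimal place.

Posterior precision equals prior precision plus data precision: 1/σ_n² = 1/σ₀² + n/σ².
So 1/σ₀² = 1/2.8160 − 25/79.1 = 0.355114 − 0.316056 = 0.039058.
Hence σ₀² = 1/0.039058 ≈ 25.6.

σ₀² = 25.6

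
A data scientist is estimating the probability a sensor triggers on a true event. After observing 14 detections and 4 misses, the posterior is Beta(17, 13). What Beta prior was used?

Beta is conjugate to the binomial likelihood: posterior = Beta(a+s, b+f).
Subtract the data counts: 17−14=3, 13−4=9.

Beta(3, 9)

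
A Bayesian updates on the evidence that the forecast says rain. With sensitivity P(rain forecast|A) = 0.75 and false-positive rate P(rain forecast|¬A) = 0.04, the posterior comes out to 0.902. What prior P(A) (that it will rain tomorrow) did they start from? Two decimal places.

In odds form, posterior odds = prior odds × likelihood ratio, so prior odds = posterior odds ÷ LR.
Posterior odds = 0.902/(1−0.902) = 9.2041. LR = 0.75/0.04 = 18.7500.
Prior odds = 9.2041/18.7500 = 0.4909, so P(A) = 0.4909/(1+0.4909) ≈ 0.33.

P(A) = 0.33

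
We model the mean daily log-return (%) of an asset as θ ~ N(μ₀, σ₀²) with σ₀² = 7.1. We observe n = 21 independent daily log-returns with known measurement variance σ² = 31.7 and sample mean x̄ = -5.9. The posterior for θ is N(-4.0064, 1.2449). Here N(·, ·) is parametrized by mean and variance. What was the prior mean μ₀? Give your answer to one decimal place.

With known observation variance, the Normal–Normal posterior has precision τ_n = τ₀ + n/σ² and mean μ_n = (τ₀μ₀ + (n/σ²)x̄)/τ_n.
Here τ₀ = 1/7.1 = 0.140845 and τ_data = 21/31.7 = 0.662461, so τ_n = 0.803306.
Rearranging for μ₀: μ₀ = (μ_n·τ_n − τ_data·x̄)/τ₀ = (-4.0064·0.803306 − 0.662461·-5.9) / 0.140845 = 0.690155/0.140845 ≈ 4.9.

μ₀ = 4.9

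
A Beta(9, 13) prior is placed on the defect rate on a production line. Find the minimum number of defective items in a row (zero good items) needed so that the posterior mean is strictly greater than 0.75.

After k defective items and 0 good items the posterior is Beta(9+k, 13), with mean (9+k)/(9+13+k).
Set (9+k)/(22+k) > 0.75 and solve: k > (0.75·22 − 9)/(1 − 0.75) = 30.000.
The smallest integer exceeding 30.000 is 31, and checking k=31: (40)/(53) = 0.7547 > 0.75.

k = 31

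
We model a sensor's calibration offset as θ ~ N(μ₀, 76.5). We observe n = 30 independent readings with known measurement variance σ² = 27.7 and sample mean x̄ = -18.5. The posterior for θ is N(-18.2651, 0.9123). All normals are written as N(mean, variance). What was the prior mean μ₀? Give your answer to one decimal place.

The posterior mean is a precision-weighted average: μ_n = (τ₀μ₀ + τ_data·x̄)/(τ₀+τ_data), with τ₀=1/σ₀² and τ_data=n/σ².
Here τ₀ = 1/76.5 = 0.013072 and τ_data = 30/27.7 = 1.083032, so τ_n = 1.096104.
Rearranging for μ₀: μ₀ = (μ_n·τ_n − τ_data·x̄)/τ₀ = (-18.2651·1.096104 − 1.083032·-18.5) / 0.013072 = 0.015643/0.013072 ≈ 1.2.

μ₀ = 1.2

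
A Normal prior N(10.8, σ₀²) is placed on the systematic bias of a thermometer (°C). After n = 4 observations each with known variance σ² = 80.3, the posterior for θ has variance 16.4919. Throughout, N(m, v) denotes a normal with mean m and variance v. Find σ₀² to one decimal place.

Posterior precision equals prior precision plus data precision: 1/σ_n² = 1/σ₀² + n/σ².
So 1/σ₀² = 1/16.4919 − 4/80.3 = 0.060636 − 0.049813 = 0.010823.
Hence σ₀² = 1/0.010823 ≈ 92.4.

σ₀² = 92.4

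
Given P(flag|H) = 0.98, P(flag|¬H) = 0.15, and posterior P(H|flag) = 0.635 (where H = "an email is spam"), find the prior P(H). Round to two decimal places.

P(H) = 0.21

Bayes' rule in odds form gives O(H|E) = O(H)·[P(E|H)/P(E|¬H)], hence O(H) = O(H|E)/LR.
Posterior odds = 0.635/(1−0.635) = 1.7397. LR = 0.98/0.15 = 6.5333.
Prior odds = 1.7397/6.5333 = 0.2663, so P(H) = 0.2663/(1+0.2663) ≈ 0.21.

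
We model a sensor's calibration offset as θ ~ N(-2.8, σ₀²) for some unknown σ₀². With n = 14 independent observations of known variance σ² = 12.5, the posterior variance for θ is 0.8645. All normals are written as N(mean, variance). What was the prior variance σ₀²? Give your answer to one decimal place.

For the Normal–Normal model with known σ², precisions add: τ_n = τ₀ + n/σ².
So 1/σ₀² = 1/0.8645 − 14/12.5 = 1.156738 − 1.120000 = 0.036738.
Hence σ₀² = 1/0.036738 ≈ 27.2.

σ₀² = 27.2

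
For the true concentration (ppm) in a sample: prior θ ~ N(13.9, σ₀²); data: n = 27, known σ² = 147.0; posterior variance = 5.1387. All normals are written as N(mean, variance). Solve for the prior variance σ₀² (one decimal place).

For the Normal–Normal model with known σ², precisions add: τ_n = τ₀ + n/σ².
So 1/σ₀² = 1/5.1387 − 27/147.0 = 0.194602 − 0.183673 = 0.010929.
Hence σ₀² = 1/0.010929 ≈ 91.5.

σ₀² = 91.5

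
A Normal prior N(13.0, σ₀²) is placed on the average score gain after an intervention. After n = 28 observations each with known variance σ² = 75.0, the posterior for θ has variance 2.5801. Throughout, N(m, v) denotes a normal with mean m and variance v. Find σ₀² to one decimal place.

For the Normal–Normal model with known σ², precisions add: τ_n = τ₀ + n/σ².
So 1/σ₀² = 1/2.5801 − 28/75.0 = 0.387582 − 0.373333 = 0.014249.
Hence σ₀² = 1/0.014249 ≈ 70.2.

σ₀² = 70.2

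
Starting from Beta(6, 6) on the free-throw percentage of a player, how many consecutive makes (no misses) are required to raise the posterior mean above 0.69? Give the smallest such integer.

k = 8

After k makes and 0 misses the posterior is Beta(6+k, 6), with mean (6+k)/(6+6+k).
Set (6+k)/(12+k) > 0.69 and solve: k > (0.69·12 − 6)/(1 − 0.69) = 7.355.
The smallest integer exceeding 7.355 is 8, and checking k=8: (14)/(20) = 0.7000 > 0.69.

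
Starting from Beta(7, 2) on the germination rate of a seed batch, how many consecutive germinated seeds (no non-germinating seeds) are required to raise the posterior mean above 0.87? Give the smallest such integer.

After k germinated seeds and 0 non-germinating seeds the posterior is Beta(7+k, 2), with mean (7+k)/(7+2+k).
Set (7+k)/(9+k) > 0.87 and solve: k > (0.87·9 − 7)/(1 − 0.87) = 6.385.
The smallest integer exceeding 6.385 is 7, and checking k=7: (14)/(16) = 0.8750 > 0.87.

k = 7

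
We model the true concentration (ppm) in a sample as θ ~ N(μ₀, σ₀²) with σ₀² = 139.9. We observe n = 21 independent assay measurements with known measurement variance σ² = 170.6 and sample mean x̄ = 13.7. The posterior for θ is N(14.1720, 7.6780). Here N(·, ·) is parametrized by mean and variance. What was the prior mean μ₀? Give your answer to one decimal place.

μ₀ = 22.3

The posterior mean is a precision-weighted average: μ_n = (τ₀μ₀ + τ_data·x̄)/(τ₀+τ_data), with τ₀=1/σ₀² and τ_data=n/σ².
Here τ₀ = 1/139.9 = 0.007148 and τ_data = 21/170.6 = 0.123095, so τ_n = 0.130243.
Rearranging for μ₀: μ₀ = (μ_n·τ_n − τ_data·x̄)/τ₀ = (14.1720·0.130243 − 0.123095·13.7) / 0.007148 = 0.159402/0.007148 ≈ 22.3.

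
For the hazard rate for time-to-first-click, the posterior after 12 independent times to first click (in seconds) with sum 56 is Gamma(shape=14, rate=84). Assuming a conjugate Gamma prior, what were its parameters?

For an exponential likelihood with a Gamma(α, β) prior on the rate, n observations with total T give posterior Gamma(α+n, β+T).
So α = 14 − 12 = 2 and β = 84 − 56 = 28.

Gamma(shape=2, rate=28)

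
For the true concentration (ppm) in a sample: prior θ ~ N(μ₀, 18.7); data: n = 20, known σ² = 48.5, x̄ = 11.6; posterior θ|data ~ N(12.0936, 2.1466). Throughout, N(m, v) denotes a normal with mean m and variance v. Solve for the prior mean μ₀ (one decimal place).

μ₀ = 15.9

The posterior mean is a precision-weighted average: μ_n = (τ₀μ₀ + τ_data·x̄)/(τ₀+τ_data), with τ₀=1/σ₀² and τ_data=n/σ².
Here τ₀ = 1/18.7 = 0.053476 and τ_data = 20/48.5 = 0.412371, so τ_n = 0.465847.
Rearranging for μ₀: μ₀ = (μ_n·τ_n − τ_data·x̄)/τ₀ = (12.0936·0.465847 − 0.412371·11.6) / 0.053476 = 0.850264/0.053476 ≈ 15.9.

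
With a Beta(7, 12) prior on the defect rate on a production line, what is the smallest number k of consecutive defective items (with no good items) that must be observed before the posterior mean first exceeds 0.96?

After k defective items and 0 good items the posterior is Beta(7+k, 12), with mean (7+k)/(7+12+k).
Set (7+k)/(19+k) > 0.96 and solve: k > (0.96·19 − 7)/(1 − 0.96) = 281.000.
The smallest integer exceeding 281.000 is 282.

k = 282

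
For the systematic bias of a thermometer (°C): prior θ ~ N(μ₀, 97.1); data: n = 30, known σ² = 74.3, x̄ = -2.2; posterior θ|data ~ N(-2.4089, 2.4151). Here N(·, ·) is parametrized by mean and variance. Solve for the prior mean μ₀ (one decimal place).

μ₀ = -10.6

The posterior mean is a precision-weighted average: μ_n = (τ₀μ₀ + τ_data·x̄)/(τ₀+τ_data), with τ₀=1/σ₀² and τ_data=n/σ².
Here τ₀ = 1/97.1 = 0.010299 and τ_data = 30/74.3 = 0.403769, so τ_n = 0.414068.
Rearranging for μ₀: μ₀ = (μ_n·τ_n − τ_data·x̄)/τ₀ = (-2.4089·0.414068 − 0.403769·-2.2) / 0.010299 = -0.109157/0.010299 ≈ -10.6.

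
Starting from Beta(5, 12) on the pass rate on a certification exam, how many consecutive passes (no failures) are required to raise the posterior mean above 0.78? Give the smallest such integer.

After k passes and 0 failures the posterior is Beta(5+k, 12), with mean (5+k)/(5+12+k).
Set (5+k)/(17+k) > 0.78 and solve: k > (0.78·17 − 5)/(1 − 0.78) = 37.545.
The smallest integer exceeding 37.545 is 38.

k = 38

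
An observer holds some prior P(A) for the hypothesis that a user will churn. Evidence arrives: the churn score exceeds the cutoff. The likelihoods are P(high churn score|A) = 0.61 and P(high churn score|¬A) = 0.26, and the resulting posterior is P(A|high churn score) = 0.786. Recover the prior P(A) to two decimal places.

P(A) = 0.61

In odds form, posterior odds = prior odds × likelihood ratio, so prior odds = posterior odds ÷ LR.
Posterior odds = 0.786/(1−0.786) = 3.6729. LR = 0.61/0.26 = 2.3462.
Prior odds = 3.6729/2.3462 = 1.5655, so P(A) = 1.5655/(1+1.5655) ≈ 0.61.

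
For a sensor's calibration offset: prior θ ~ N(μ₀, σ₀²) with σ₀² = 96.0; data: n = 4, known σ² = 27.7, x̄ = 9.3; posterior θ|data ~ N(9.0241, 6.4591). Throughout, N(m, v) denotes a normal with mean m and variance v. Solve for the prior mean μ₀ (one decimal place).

With known observation variance, the Normal–Normal posterior has precision τ_n = τ₀ + n/σ² and mean μ_n = (τ₀μ₀ + (n/σ²)x̄)/τ_n.
Here τ₀ = 1/96.0 = 0.010417 and τ_data = 4/27.7 = 0.144404, so τ_n = 0.154821.
Rearranging for μ₀: μ₀ = (μ_n·τ_n − τ_data·x̄)/τ₀ = (9.0241·0.154821 − 0.144404·9.3) / 0.010417 = 0.054163/0.010417 ≈ 5.2.

μ₀ = 5.2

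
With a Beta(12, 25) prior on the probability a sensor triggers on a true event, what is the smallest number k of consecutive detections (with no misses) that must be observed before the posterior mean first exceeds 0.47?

k = 11

After k detections and 0 misses the posterior is Beta(12+k, 25), with mean (12+k)/(12+25+k).
Set (12+k)/(37+k) > 0.47 and solve: k > (0.47·37 − 12)/(1 − 0.47) = 10.170.
The smallest integer exceeding 10.170 is 11.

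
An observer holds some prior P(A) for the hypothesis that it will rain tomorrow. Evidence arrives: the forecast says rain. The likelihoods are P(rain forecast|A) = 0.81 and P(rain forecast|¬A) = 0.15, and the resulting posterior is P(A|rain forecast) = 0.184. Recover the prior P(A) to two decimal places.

Bayes' rule in odds form gives O(A|E) = O(A)·[P(E|A)/P(E|¬A)], hence O(A) = O(A|E)/LR.
Posterior odds = 0.184/(1−0.184) = 0.2255. LR = 0.81/0.15 = 5.4000.
Prior odds = 0.2255/5.4000 = 0.0418, so P(A) = 0.0418/(1+0.0418) ≈ 0.04.

P(A) = 0.04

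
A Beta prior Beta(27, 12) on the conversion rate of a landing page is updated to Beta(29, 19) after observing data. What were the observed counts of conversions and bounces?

2 conversions and 7 bounces

A Beta(a, b) prior with s successes and f failures in binomial data gives a Beta(a+s, b+f) posterior.
Match parameters: s=29−27=2, f=19−12=7.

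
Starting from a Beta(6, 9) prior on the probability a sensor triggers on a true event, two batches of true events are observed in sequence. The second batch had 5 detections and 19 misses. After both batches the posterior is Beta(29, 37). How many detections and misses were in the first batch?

18 detections and 9 misses

Sequential conjugate updates are equivalent to a single update on the pooled data, so total successes = posterior α − prior α and total failures = posterior β − prior β.
Total across both batches: 29−6=23 detections, 37−9=28 misses.
Subtract the second batch: 23−5=18 detections and 28−19=9 misses.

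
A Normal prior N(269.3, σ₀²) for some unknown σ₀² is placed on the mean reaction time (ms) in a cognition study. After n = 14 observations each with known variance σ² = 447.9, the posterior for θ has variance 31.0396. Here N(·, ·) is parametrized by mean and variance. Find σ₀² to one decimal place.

σ₀² = 1041.7

For the Normal–Normal model with known σ², precisions add: τ_n = τ₀ + n/σ².
So 1/σ₀² = 1/31.0396 − 14/447.9 = 0.032217 − 0.031257 = 0.000960.
Hence σ₀² = 1/0.000960 ≈ 1041.7.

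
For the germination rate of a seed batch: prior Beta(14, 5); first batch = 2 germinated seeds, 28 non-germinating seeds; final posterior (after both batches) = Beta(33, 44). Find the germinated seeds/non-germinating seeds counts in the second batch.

Because Beta–binomial updating is additive in the counts, the combined data contributed (α_post−α_prior, β_post−β_prior) successes and failures.
Total across both batches: 33−14=19 germinated seeds, 44−5=39 non-germinating seeds.
Subtract the first batch: 19−2=17 germinated seeds and 39−28=11 non-germinating seeds.

17 germinated seeds and 11 non-germinating seeds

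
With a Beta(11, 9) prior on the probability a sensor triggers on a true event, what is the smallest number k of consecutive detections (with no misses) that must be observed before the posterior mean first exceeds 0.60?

After k detections and 0 misses the posterior is Beta(11+k, 9), with mean (11+k)/(11+9+k).
Set (11+k)/(20+k) > 0.60 and solve: k > (0.60·20 − 11)/(1 − 0.60) = 2.500.
The smallest integer exceeding 2.500 is 3, and checking k=3: (14)/(23) = 0.6087 > 0.60.

k = 3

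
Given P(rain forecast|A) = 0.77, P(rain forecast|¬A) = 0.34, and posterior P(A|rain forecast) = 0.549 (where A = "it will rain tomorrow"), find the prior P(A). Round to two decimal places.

P(A) = 0.35

In odds form, posterior odds = prior odds × likelihood ratio, so prior odds = posterior odds ÷ LR.
Posterior odds = 0.549/(1−0.549) = 1.2173. LR = 0.77/0.34 = 2.2647.
Prior odds = 1.2173/2.2647 = 0.5375, so P(A) = 0.5375/(1+0.5375) ≈ 0.35.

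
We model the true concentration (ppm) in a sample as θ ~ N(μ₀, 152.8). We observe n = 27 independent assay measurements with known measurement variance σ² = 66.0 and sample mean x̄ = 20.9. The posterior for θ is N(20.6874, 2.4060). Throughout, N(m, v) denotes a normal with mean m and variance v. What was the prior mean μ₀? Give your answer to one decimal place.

μ₀ = 7.4

The posterior mean is a precision-weighted average: μ_n = (τ₀μ₀ + τ_data·x̄)/(τ₀+τ_data), with τ₀=1/σ₀² and τ_data=n/σ².
Here τ₀ = 1/152.8 = 0.006545 and τ_data = 27/66.0 = 0.409091, so τ_n = 0.415636.
Rearranging for μ₀: μ₀ = (μ_n·τ_n − τ_data·x̄)/τ₀ = (20.6874·0.415636 − 0.409091·20.9) / 0.006545 = 0.048426/0.006545 ≈ 7.4.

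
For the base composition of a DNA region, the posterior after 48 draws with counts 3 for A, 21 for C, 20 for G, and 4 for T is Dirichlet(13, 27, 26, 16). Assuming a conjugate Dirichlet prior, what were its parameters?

For a Dirichlet(α) prior with multinomial counts c, the posterior is Dirichlet(α + c) componentwise.
Subtract each count from the matching posterior parameter: 13−3=10, 27−21=6, 26−20=6, 16−4=12.

Dirichlet(10, 6, 6, 12)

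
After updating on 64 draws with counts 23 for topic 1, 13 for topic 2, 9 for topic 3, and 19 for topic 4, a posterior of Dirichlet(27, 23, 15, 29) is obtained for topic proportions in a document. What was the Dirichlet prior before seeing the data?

Dirichlet(4, 10, 6, 10)

For a Dirichlet(α) prior with multinomial counts c, the posterior is Dirichlet(α + c) componentwise.
Subtract each count from the matching posterior parameter: 27−23=4, 23−13=10, 15−9=6, 29−19=10.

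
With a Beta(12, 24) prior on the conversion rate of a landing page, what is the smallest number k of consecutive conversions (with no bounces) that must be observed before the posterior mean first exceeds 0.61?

After k conversions and 0 bounces the posterior is Beta(12+k, 24), with mean (12+k)/(12+24+k).
Set (12+k)/(36+k) > 0.61 and solve: k > (0.61·36 − 12)/(1 − 0.61) = 25.538.
The smallest integer exceeding 25.538 is 26.

k = 26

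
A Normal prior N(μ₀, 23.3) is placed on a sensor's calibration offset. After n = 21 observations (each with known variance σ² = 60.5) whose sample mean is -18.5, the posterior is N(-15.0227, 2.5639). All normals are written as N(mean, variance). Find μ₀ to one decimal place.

μ₀ = 13.1

The posterior mean is a precision-weighted average: μ_n = (τ₀μ₀ + τ_data·x̄)/(τ₀+τ_data), with τ₀=1/σ₀² and τ_data=n/σ².
Here τ₀ = 1/23.3 = 0.042918 and τ_data = 21/60.5 = 0.347107, so τ_n = 0.390025.
Rearranging for μ₀: μ₀ = (μ_n·τ_n − τ_data·x̄)/τ₀ = (-15.0227·0.390025 − 0.347107·-18.5) / 0.042918 = 0.562251/0.042918 ≈ 13.1.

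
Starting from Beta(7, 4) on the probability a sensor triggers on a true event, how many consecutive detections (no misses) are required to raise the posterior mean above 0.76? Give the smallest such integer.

After k detections and 0 misses the posterior is Beta(7+k, 4), with mean (7+k)/(7+4+k).
Set (7+k)/(11+k) > 0.76 and solve: k > (0.76·11 − 7)/(1 − 0.76) = 5.667.
The smallest integer exceeding 5.667 is 6.

k = 6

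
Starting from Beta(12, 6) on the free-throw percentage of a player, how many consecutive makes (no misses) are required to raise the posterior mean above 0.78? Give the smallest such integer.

After k makes and 0 misses the posterior is Beta(12+k, 6), with mean (12+k)/(12+6+k).
Set (12+k)/(18+k) > 0.78 and solve: k > (0.78·18 − 12)/(1 − 0.78) = 9.273.
The smallest integer exceeding 9.273 is 10.

k = 10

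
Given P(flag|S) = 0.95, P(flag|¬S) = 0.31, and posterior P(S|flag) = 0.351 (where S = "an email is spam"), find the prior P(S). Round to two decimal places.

In odds form, posterior odds = prior odds × likelihood ratio, so prior odds = posterior odds ÷ LR.
Posterior odds = 0.351/(1−0.351) = 0.5408. LR = 0.95/0.31 = 3.0645.
Prior odds = 0.5408/3.0645 = 0.1765, so P(S) = 0.1765/(1+0.1765) ≈ 0.15.

P(S) = 0.15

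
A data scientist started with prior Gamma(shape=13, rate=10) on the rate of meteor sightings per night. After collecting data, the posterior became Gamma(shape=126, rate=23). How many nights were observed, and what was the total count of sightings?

n = 13 nights with total 113 sightings

A Gamma(α, β) prior (rate parametrization) on a Poisson rate with n observations summing to S gives posterior Gamma(α+S, β+n).
Matching: Σxᵢ = 126 − 13 = 113 and n = 23 − 10 = 13.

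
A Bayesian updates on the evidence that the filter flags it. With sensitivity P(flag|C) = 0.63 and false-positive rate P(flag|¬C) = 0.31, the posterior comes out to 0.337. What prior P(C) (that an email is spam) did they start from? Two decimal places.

In odds form, posterior odds = prior odds × likelihood ratio, so prior odds = posterior odds ÷ LR.
Posterior odds = 0.337/(1−0.337) = 0.5083. LR = 0.63/0.31 = 2.0323.
Prior odds = 0.5083/2.0323 = 0.2501, so P(C) = 0.2501/(1+0.2501) ≈ 0.20.

P(C) = 0.20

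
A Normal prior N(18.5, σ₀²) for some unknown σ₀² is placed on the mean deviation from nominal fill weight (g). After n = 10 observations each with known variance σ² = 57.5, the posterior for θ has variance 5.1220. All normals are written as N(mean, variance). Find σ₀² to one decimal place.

σ₀² = 46.9

Posterior precision equals prior precision plus data precision: 1/σ_n² = 1/σ₀² + n/σ².
So 1/σ₀² = 1/5.1220 − 10/57.5 = 0.195236 − 0.173913 = 0.021323.
Hence σ₀² = 1/0.021323 ≈ 46.9.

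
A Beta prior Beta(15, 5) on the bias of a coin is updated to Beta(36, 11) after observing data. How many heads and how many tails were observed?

Beta is conjugate to the binomial likelihood: posterior = Beta(a+s, b+f).
Match parameters: s=36−15=21, f=11−5=6.

21 heads and 6 tails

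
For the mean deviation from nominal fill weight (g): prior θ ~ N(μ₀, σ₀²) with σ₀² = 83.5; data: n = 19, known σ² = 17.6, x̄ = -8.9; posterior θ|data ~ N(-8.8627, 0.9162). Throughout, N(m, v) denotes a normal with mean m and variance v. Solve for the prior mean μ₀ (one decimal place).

The posterior mean is a precision-weighted average: μ_n = (τ₀μ₀ + τ_data·x̄)/(τ₀+τ_data), with τ₀=1/σ₀² and τ_data=n/σ².
Here τ₀ = 1/83.5 = 0.011976 and τ_data = 19/17.6 = 1.079545, so τ_n = 1.091521.
Rearranging for μ₀: μ₀ = (μ_n·τ_n − τ_data·x̄)/τ₀ = (-8.8627·1.091521 − 1.079545·-8.9) / 0.011976 = -0.065873/0.011976 ≈ -5.5.

μ₀ = -5.5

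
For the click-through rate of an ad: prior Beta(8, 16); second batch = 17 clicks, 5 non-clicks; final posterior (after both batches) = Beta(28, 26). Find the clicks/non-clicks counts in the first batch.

Because Beta–binomial updating is additive in the counts, the combined data contributed (α_post−α_prior, β_post−β_prior) successes and failures.
Total across both batches: 28−8=20 clicks, 26−16=10 non-clicks.
Subtract the second batch: 20−17=3 clicks and 10−5=5 non-clicks.

3 clicks and 5 non-clicks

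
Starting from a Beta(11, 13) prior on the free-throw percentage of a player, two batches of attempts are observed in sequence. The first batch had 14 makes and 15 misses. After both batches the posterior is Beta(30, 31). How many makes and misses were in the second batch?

Sequential conjugate updates are equivalent to a single update on the pooled data, so total successes = posterior α − prior α and total failures = posterior β − prior β.
Total across both batches: 30−11=19 makes, 31−13=18 misses.
Subtract the first batch: 19−14=5 makes and 18−15=3 misses.

5 makes and 3 misses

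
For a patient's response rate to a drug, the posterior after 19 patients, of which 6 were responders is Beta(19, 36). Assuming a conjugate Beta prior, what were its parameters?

Beta(13, 23)

Beta is conjugate to the binomial likelihood: posterior = Beta(a+s, b+f).
Subtract the data counts: 19−6=13, 36−13=23.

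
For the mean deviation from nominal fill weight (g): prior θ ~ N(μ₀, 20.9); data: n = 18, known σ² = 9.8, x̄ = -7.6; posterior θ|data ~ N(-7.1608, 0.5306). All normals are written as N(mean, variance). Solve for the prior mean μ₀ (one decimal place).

With known observation variance, the Normal–Normal posterior has precision τ_n = τ₀ + n/σ² and mean μ_n = (τ₀μ₀ + (n/σ²)x̄)/τ_n.
Here τ₀ = 1/20.9 = 0.047847 and τ_data = 18/9.8 = 1.836735, so τ_n = 1.884582.
Rearranging for μ₀: μ₀ = (μ_n·τ_n − τ_data·x̄)/τ₀ = (-7.1608·1.884582 − 1.836735·-7.6) / 0.047847 = 0.464071/0.047847 ≈ 9.7.

μ₀ = 9.7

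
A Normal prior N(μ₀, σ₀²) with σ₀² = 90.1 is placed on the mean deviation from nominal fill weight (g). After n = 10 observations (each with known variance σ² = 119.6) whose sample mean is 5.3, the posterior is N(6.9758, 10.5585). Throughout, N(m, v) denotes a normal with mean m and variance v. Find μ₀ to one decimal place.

μ₀ = 19.6

With known observation variance, the Normal–Normal posterior has precision τ_n = τ₀ + n/σ² and mean μ_n = (τ₀μ₀ + (n/σ²)x̄)/τ_n.
Here τ₀ = 1/90.1 = 0.011099 and τ_data = 10/119.6 = 0.083612, so τ_n = 0.094711.
Rearranging for μ₀: μ₀ = (μ_n·τ_n − τ_data·x̄)/τ₀ = (6.9758·0.094711 − 0.083612·5.3) / 0.011099 = 0.217541/0.011099 ≈ 19.6.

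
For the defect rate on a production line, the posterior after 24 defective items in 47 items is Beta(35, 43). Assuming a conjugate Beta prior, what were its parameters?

Beta is conjugate to the binomial likelihood: posterior = Beta(a+s, b+f).
Subtract the data counts: 35−24=11, 43−23=20.

Beta(11, 20)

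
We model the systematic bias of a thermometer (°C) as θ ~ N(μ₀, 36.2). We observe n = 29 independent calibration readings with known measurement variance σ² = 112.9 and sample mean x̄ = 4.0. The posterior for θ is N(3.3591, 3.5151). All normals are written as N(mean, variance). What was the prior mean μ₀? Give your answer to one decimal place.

μ₀ = -2.6

The posterior mean is a precision-weighted average: μ_n = (τ₀μ₀ + τ_data·x̄)/(τ₀+τ_data), with τ₀=1/σ₀² and τ_data=n/σ².
Here τ₀ = 1/36.2 = 0.027624 and τ_data = 29/112.9 = 0.256864, so τ_n = 0.284488.
Rearranging for μ₀: μ₀ = (μ_n·τ_n − τ_data·x̄)/τ₀ = (3.3591·0.284488 − 0.256864·4.0) / 0.027624 = -0.071832/0.027624 ≈ -2.6.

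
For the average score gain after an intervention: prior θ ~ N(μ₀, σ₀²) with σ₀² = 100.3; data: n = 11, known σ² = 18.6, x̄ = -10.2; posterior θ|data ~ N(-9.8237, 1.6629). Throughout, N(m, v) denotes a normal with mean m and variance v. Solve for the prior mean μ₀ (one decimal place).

μ₀ = 12.5

The posterior mean is a precision-weighted average: μ_n = (τ₀μ₀ + τ_data·x̄)/(τ₀+τ_data), with τ₀=1/σ₀² and τ_data=n/σ².
Here τ₀ = 1/100.3 = 0.009970 and τ_data = 11/18.6 = 0.591398, so τ_n = 0.601368.
Rearranging for μ₀: μ₀ = (μ_n·τ_n − τ_data·x̄)/τ₀ = (-9.8237·0.601368 − 0.591398·-10.2) / 0.009970 = 0.124601/0.009970 ≈ 12.5.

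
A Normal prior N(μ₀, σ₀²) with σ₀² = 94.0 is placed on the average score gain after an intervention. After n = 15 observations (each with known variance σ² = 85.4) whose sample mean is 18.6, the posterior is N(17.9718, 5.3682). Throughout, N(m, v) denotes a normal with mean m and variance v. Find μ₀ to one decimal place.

With known observation variance, the Normal–Normal posterior has precision τ_n = τ₀ + n/σ² and mean μ_n = (τ₀μ₀ + (n/σ²)x̄)/τ_n.
Here τ₀ = 1/94.0 = 0.010638 and τ_data = 15/85.4 = 0.175644, so τ_n = 0.186282.
Rearranging for μ₀: μ₀ = (μ_n·τ_n − τ_data·x̄)/τ₀ = (17.9718·0.186282 − 0.175644·18.6) / 0.010638 = 0.080844/0.010638 ≈ 7.6.

μ₀ = 7.6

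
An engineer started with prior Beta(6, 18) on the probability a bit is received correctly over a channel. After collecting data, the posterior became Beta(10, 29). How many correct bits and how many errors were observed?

A Beta(a, b) prior with s successes and f failures in binomial data gives a Beta(a+s, b+f) posterior.
Match parameters: s=10−6=4, f=29−18=11.

4 correct bits and 11 errors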